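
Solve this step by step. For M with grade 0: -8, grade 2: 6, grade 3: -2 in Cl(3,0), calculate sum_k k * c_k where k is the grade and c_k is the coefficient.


Grade-weighted sum = sum of grade_k * coefficient_k
0*(-8) = 0
2*6 = 12
3*(-2) = -6
Total = 0 + 12 + (-6) = 6


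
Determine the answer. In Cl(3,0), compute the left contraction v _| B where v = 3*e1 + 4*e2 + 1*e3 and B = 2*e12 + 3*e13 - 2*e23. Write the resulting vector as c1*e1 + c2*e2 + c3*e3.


Left contraction v _| B = <vB>_1 (grade-1 part of the geometric product vB).
Using e1_|e12 = e2, e2_|e12 = -e1, e1_|e13 = e3, e3_|e13 = -e1, e2_|e23 = e3, e3_|e23 = -e2:
e1 coeff: -v2*b12 - v3*b13 = -(4)*(2) - (1)*(3) = -11
e2 coeff: v1*b12 - v3*b23 = (3)*(2) - (1)*(-2) = 8
e3 coeff: v1*b13 + v2*b23 = (3)*(3) + (4)*(-2) = 1
v _| B = -11*e1 + 8*e2 + 1*e3


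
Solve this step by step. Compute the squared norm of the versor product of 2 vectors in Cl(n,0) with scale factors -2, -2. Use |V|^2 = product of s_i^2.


Each vector v_i has |v_i|^2 = s_i^2
Squared scales: (-2)^2 = 4, (-2)^2 = 4
|V|^2 = 4 * 4
= 16


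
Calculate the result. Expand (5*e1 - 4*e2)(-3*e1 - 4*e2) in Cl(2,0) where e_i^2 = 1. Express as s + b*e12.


Expand: (5*e1 - 4*e2)(-3*e1 - 4*e2)
= 5*(-3)*e1e1 + 5*(-4)*e1e2 + (-4)*(-3)*e2e1 + (-4)*(-4)*e2e2
Using e1^2 = e2^2 = 1, e2e1 = -e1e2:
Scalar part s = 5*(-3) + (-4)*(-4) = -15 + 16 = 1
Bivector part b = 5*(-4) - (-4)*(-3) = -20 - 12 = -32
uv = 1 - 32*e12


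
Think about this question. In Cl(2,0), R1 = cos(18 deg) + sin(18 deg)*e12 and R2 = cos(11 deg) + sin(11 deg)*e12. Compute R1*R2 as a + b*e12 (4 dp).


Same-plane rotors commute and their half-angles add:
R1*R2 = cos(a1 + a2) + sin(a1 + a2)*e12.
a1 + a2 = 18 + 11 = 29 deg
cos(29 deg) = 0.8746
sin(29 deg) = 0.4848
R1*R2 = 0.8746 + 0.4848*e12


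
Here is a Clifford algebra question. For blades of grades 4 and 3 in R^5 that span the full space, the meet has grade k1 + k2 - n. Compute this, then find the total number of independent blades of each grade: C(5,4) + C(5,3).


Meet grade = grade(A) + grade(B) - n
= 4 + 3 - 5 = 2
C(5,4) = 5
C(5,3) = 10
dim_A + dim_B = 5 + 10 = 15


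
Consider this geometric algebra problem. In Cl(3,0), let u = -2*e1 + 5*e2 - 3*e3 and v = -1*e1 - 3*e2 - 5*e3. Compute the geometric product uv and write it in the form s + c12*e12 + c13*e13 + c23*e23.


In Cl(3,0): e_i^2 = 1, e_ie_j = -e_je_i for i != j.
Scalar part = u . v = (-2)*(-1) + 5*(-3) + (-3)*(-5)
= 2 + (-15) + 15 = 2
e12 coeff = (-2)*(-3) - 5*(-1) = 6 - (-5) = 11
e13 coeff = (-2)*(-5) - (-3)*(-1) = 10 - 3 = 7
e23 coeff = 5*(-5) - (-3)*(-3) = -25 - 9 = -34
uv = 2 + 11*e12 + 7*e13 - 34*e23


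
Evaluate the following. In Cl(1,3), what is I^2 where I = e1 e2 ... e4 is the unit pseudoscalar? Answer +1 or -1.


The pseudoscalar I = e1...e_n (product of all n generators) of Cl(p,q) satisfies I^2 = (-1)^(q + n(n-1)/2).
p = 1, q = 3, n = p + q = 4
n(n-1)/2 = 4 * 3 / 2 = 6
Exponent = q + n(n-1)/2 = 3 + 6 = 9
I^2 = (-1)^9 = -1


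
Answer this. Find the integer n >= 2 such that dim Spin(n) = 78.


dim Spin(n) = dim so(n) = n(n-1)/2.
Solve n(n-1)/2 = 78, i.e. n^2 - n - 156 = 0.
Discriminant = 1 + 8*78 = 625
n = (1 + sqrt(625))/2 = (1 + 25)/2 = 13


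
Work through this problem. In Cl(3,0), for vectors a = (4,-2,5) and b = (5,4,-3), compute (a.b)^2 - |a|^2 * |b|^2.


a . b = 4*5 + (-2)*4 + 5*(-3)
= 20 + (-8) + (-15) = -3
|a|^2 = 4^2 + (-2)^2 + 5^2 = 45
|b|^2 = 5^2 + 4^2 + (-3)^2 = 50
(a.b)^2 = (-3)^2 = 9
|a|^2 * |b|^2 = 45 * 50 = 2250
Result = 9 - 2250 = -2241


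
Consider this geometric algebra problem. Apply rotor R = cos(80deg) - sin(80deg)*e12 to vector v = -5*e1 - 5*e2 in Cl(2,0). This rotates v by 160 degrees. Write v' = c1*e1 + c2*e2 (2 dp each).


Rotor R = cos(80deg) - sin(80deg)*e12
Rotation angle theta = 2 * 80 = 160 degrees
v' = R*v*~R rotates v by theta.
cos(160deg) = -0.9397, sin(160deg) = 0.3420
v'_1 = -5*cos(160deg) - (-5)*sin(160deg)
= -5*(-0.9397) - (-5)*0.3420
= 6.41
v'_2 = -5*sin(160deg) + (-5)*cos(160deg)
= -5*0.3420 + (-5)*(-0.9397)
= 2.99
v' = 6.41*e1 + 2.99*e2


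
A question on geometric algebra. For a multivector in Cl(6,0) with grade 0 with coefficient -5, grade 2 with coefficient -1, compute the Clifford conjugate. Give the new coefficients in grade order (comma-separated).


Clifford conjugate sign for grade k: (-1)^(k(k+1)/2)
Grade 0: (-1)^(0*1/2) = (-1)^0 = 1, coeff -5 -> -5
Grade 2: (-1)^(2*3/2) = (-1)^3 = -1, coeff -1 -> 1
Conjugated coefficients: -5, 1


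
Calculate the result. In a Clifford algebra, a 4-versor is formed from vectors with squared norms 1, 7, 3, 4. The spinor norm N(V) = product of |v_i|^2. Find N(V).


Spinor norm N(V) = |v1|^2 * |v2|^2 * ... * |v4|^2
= 1 * 7 * 3 * 4
Running product: 1, 7, 21, 84
N(V) = 84


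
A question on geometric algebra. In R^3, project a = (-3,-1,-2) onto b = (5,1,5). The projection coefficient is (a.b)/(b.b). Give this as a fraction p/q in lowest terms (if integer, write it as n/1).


Projection coefficient = (a . b) / (b . b)
a . b = (-3)*5 + (-1)*1 + (-2)*5
= -15 + (-1) + (-10) = -26
b . b = 5^2 + 1^2 + 5^2
= 25 + 1 + 25 = 51
Coefficient = -26/51
In lowest terms: -26/51


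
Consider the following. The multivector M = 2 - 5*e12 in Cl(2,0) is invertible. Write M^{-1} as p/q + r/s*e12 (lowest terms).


M = 2 - 5*e12, where e12^2 = -1.
Since M commutes with its reverse ~M = a - b*e12, M * ~M = a^2 - b^2*e12^2 = a^2 + b^2.
So M^{-1} = ~M / (a^2 + b^2) = (a - b*e12)/(a^2 + b^2).
a^2 + b^2 = 4 + 25 = 29
Scalar part = 2/29 = 2/29
Bivector coeff = 5/29 = 5/29
M^{-1} = 2/29 + 5/29*e12


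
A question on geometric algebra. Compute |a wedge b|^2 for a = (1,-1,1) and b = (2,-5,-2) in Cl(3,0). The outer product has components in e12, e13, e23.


a wedge b = (a1*b2 - a2*b1)*e12 + (a1*b3 - a3*b1)*e13 + (a2*b3 - a3*b2)*e23
e12 coeff: 1*(-5) - (-1)*2 = -5 - (-2) = -3
e13 coeff: 1*(-2) - 1*2 = -2 - 2 = -4
e23 coeff: (-1)*(-2) - 1*(-5) = 2 - (-5) = 7
|a wedge b|^2 = (-3)^2 + (-4)^2 + 7^2
= 9 + 16 + 49
= 74


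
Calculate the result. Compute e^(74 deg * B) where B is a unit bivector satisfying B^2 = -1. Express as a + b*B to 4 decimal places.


For a unit bivector B with B^2 = -1, the exponential series gives
e^(theta*B) = cos(theta) + sin(theta)*B (the GA analogue of Euler's formula).
theta = 74 degrees = 1.291544 rad
cos(74 deg) = 0.2756
sin(74 deg) = 0.9613
exp(theta*B) = 0.2756 + 0.9613*B


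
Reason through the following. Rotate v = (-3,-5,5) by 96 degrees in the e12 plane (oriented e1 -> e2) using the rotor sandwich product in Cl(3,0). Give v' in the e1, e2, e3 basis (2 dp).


Rotor R = cos(48deg) - sin(48deg)*e12
Rotation angle theta = 2 * 48 = 96 degrees in the e12 plane (e1 -> e2).
The component perpendicular to the plane (e3) is invariant: v'_3 = v3 = 5.00
cos(96deg) = -0.1045, sin(96deg) = 0.9945
v'_1 = v1*cos(theta) - v2*sin(theta) = -3*(-0.1045) - (-5)*0.9945 = 5.29
v'_2 = v1*sin(theta) + v2*cos(theta) = -3*0.9945 + (-5)*(-0.1045) = -2.46
v' = 5.29*e1 - 2.46*e2 + 5.00*e3


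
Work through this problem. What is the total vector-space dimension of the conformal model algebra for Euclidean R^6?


The conformal model of R^6 uses Cl(7,1): the 6 Euclidean generators plus two extra orthogonal generators e+ (e+^2 = +1) and e- (e-^2 = -1), from which the null vectors e0, einf are built.
Number of generators m = 6 + 2 = 8.
dim Cl(p,q) = 2^m = 2^8 = 256


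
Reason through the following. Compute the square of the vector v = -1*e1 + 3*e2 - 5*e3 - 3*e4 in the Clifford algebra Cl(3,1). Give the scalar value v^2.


v^2 = sum of c_i^2 * e_i^2
Positive signature terms (e_i^2 = +1): (-1)^2 + 3^2 + (-5)^2 = 35
Negative signature terms (e_j^2 = -1): (-3)^2 = 9
v^2 = 35 - 9 = 26


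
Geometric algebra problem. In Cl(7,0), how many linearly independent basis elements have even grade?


Even subalgebra dimension = 2^(n-1)
n = 7 + 0 = 7
2^(7 - 1) = 2^6 = 64
Verification: sum of C(7,k) for even k = 1 + 21 + 35 + 7 = 64
Result = 64


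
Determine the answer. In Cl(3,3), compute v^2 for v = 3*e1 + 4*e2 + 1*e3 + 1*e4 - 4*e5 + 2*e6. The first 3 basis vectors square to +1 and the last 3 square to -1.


v^2 = sum of c_i^2 * e_i^2
Positive signature terms (e_i^2 = +1): 3^2 + 4^2 + 1^2 = 26
Negative signature terms (e_j^2 = -1): 1^2 + (-4)^2 + 2^2 = 21
v^2 = 26 - 21 = 5


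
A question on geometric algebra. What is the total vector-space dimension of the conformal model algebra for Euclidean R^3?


The conformal model of R^3 uses Cl(4,1): the 3 Euclidean generators plus two extra orthogonal generators e+ (e+^2 = +1) and e- (e-^2 = -1), from which the null vectors e0, einf are built.
Number of generators m = 3 + 2 = 5.
dim Cl(p,q) = 2^m = 2^5 = 32


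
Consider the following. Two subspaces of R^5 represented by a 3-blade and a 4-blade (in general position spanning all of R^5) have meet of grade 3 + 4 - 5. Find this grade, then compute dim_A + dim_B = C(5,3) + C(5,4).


Meet grade = grade(A) + grade(B) - n
= 3 + 4 - 5 = 2
C(5,3) = 10
C(5,4) = 5
dim_A + dim_B = 10 + 5 = 15


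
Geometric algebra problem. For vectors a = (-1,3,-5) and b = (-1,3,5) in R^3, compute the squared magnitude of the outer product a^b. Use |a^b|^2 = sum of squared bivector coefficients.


a wedge b = (a1*b2 - a2*b1)*e12 + (a1*b3 - a3*b1)*e13 + (a2*b3 - a3*b2)*e23
e12 coeff: (-1)*3 - 3*(-1) = -3 - (-3) = 0
e13 coeff: (-1)*5 - (-5)*(-1) = -5 - 5 = -10
e23 coeff: 3*5 - (-5)*3 = 15 - (-15) = 30
|a wedge b|^2 = 0^2 + (-10)^2 + 30^2
= 0 + 100 + 900
= 1000


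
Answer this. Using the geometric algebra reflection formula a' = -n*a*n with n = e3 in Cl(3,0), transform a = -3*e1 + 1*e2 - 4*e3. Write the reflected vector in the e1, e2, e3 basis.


Reflection formula: a' = -n*a*n, with n = e3 (unit vector, n^2 = 1).
For reflection through hyperplane perp to e3:
The component along e3 flips sign, others stay.
a = (-3, 1, -4)
a' = (-3, 1, 4)
a' = -3*e1 + 1*e2 + 4*e3


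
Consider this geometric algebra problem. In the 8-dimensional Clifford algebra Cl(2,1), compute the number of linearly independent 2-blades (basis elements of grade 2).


Number of grade-k basis blades in Cl(p,q) with n = p + q is C(n, k).
n = 2 + 1 = 3
C(3, 2) = 3! / (2! * 1!)
= 6 / (2 * 1)
= 3


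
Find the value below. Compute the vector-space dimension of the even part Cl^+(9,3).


Even subalgebra dimension = 2^(n-1)
n = 9 + 3 = 12
2^(12 - 1) = 2^11 = 2048
Verification: sum of C(12,k) for even k = 1 + 66 + 495 + 924 + 495 + 66 + 1 = 2048
Result = 2048


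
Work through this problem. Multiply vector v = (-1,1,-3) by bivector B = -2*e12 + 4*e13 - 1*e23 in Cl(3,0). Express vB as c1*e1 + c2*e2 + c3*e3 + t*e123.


vB has grade-1 (vector) and grade-3 (trivector) parts: vB = (v _| B) + (v ^ B).
Vector part <vB>_1:
  e1: -v2*b12 - v3*b13 = -(1)*(-2) - (-3)*(4) = 14
  e2: v1*b12 - v3*b23 = (-1)*(-2) - (-3)*(-1) = -1
  e3: v1*b13 + v2*b23 = (-1)*(4) + (1)*(-1) = -5
Trivector part <vB>_3:
  e123: v1*b23 - v2*b13 + v3*b12 = (-1)*(-1) - (1)*(4) + (-3)*(-2) = 3
vB = 14*e1 - 1*e2 - 5*e3 + 3*e123


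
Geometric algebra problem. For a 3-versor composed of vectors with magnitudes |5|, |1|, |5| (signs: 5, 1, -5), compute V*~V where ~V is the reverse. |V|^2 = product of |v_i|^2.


Each vector v_i has |v_i|^2 = s_i^2
Squared scales: 5^2 = 25, 1^2 = 1, (-5)^2 = 25
|V|^2 = 25 * 1 * 25
= 625


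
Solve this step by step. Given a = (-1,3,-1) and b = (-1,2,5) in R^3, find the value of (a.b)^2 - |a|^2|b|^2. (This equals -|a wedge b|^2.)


a . b = (-1)*(-1) + 3*2 + (-1)*5
= 1 + 6 + (-5) = 2
|a|^2 = (-1)^2 + 3^2 + (-1)^2 = 11
|b|^2 = (-1)^2 + 2^2 + 5^2 = 30
(a.b)^2 = 2^2 = 4
|a|^2 * |b|^2 = 11 * 30 = 330
Result = 4 - 330 = -326


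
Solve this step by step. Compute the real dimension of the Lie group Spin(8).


Spin(n) double-covers SO(n); both have Lie algebra so(n) of dimension n(n-1)/2.
n = 8
n(n-1) = 8 * 7 = 56
dim Spin(8) = 56/2 = 28


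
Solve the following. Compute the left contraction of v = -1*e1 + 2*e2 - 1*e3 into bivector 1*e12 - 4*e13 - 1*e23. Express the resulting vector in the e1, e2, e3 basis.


Left contraction v _| B = <vB>_1 (grade-1 part of the geometric product vB).
Using e1_|e12 = e2, e2_|e12 = -e1, e1_|e13 = e3, e3_|e13 = -e1, e2_|e23 = e3, e3_|e23 = -e2:
e1 coeff: -v2*b12 - v3*b13 = -(2)*(1) - (-1)*(-4) = -6
e2 coeff: v1*b12 - v3*b23 = (-1)*(1) - (-1)*(-1) = -2
e3 coeff: v1*b13 + v2*b23 = (-1)*(-4) + (2)*(-1) = 2
v _| B = -6*e1 - 2*e2 + 2*e3


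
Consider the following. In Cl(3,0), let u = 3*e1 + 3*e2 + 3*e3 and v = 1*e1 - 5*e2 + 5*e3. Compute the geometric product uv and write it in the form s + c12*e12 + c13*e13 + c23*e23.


In Cl(3,0): e_i^2 = 1, e_ie_j = -e_je_i for i != j.
Scalar part = u . v = 3*1 + 3*(-5) + 3*5
= 3 + (-15) + 15 = 3
e12 coeff = 3*(-5) - 3*1 = -15 - 3 = -18
e13 coeff = 3*5 - 3*1 = 15 - 3 = 12
e23 coeff = 3*5 - 3*(-5) = 15 - (-15) = 30
uv = 3 - 18*e12 + 12*e13 + 30*e23


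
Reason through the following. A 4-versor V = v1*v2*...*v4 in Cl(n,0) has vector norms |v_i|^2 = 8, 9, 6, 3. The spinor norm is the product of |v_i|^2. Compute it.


Spinor norm N(V) = |v1|^2 * |v2|^2 * ... * |v4|^2
= 8 * 9 * 6 * 3
Running product: 8, 72, 432, 1296
N(V) = 1296


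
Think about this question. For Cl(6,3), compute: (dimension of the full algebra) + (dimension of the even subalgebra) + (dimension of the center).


n = 6 + 3 = 9
Total dim = 2^9 = 512
Even subalgebra dim = 2^8 = 256
n is odd, so center dim = 2
Sum = 512 + 256 + 2 = 770


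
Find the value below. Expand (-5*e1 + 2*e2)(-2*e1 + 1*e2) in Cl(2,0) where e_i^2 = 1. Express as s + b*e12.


Expand: (-5*e1 + 2*e2)(-2*e1 + 1*e2)
= (-5)*(-2)*e1e1 + (-5)*1*e1e2 + 2*(-2)*e2e1 + 2*1*e2e2
Using e1^2 = e2^2 = 1, e2e1 = -e1e2:
Scalar part s = (-5)*(-2) + 2*1 = 10 + 2 = 12
Bivector part b = (-5)*1 - 2*(-2) = -5 - (-4) = -1
uv = 12 - 1*e12


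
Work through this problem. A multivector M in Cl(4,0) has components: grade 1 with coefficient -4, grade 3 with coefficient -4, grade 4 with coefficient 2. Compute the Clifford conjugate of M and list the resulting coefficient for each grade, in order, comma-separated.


Clifford conjugate sign for grade k: (-1)^(k(k+1)/2)
Grade 1: (-1)^(1*2/2) = (-1)^1 = -1, coeff -4 -> 4
Grade 3: (-1)^(3*4/2) = (-1)^6 = 1, coeff -4 -> -4
Grade 4: (-1)^(4*5/2) = (-1)^10 = 1, coeff 2 -> 2
Conjugated coefficients: 4, -4, 2


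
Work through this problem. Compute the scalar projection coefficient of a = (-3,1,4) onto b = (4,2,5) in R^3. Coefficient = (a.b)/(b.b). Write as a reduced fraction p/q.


Projection coefficient = (a . b) / (b . b)
a . b = (-3)*4 + 1*2 + 4*5
= -12 + 2 + 20 = 10
b . b = 4^2 + 2^2 + 5^2
= 16 + 4 + 25 = 45
Coefficient = 10/45
In lowest terms: 2/9


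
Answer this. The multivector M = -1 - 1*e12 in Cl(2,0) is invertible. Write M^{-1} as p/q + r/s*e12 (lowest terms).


M = -1 - 1*e12, where e12^2 = -1.
Since M commutes with its reverse ~M = a - b*e12, M * ~M = a^2 - b^2*e12^2 = a^2 + b^2.
So M^{-1} = ~M / (a^2 + b^2) = (a - b*e12)/(a^2 + b^2).
a^2 + b^2 = 1 + 1 = 2
Scalar part = -1/2 = -1/2
Bivector coeff = 1/2 = 1/2
M^{-1} = -1/2 + 1/2*e12


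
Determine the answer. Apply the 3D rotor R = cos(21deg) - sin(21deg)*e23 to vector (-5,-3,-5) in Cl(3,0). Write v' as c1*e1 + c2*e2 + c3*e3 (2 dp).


Rotor R = cos(21deg) - sin(21deg)*e23
Rotation angle theta = 2 * 21 = 42 degrees in the e23 plane (e2 -> e3).
The component perpendicular to the plane (e1) is invariant: v'_1 = v1 = -5.00
cos(42deg) = 0.7431, sin(42deg) = 0.6691
v'_2 = v2*cos(theta) - v3*sin(theta) = -3*0.7431 - (-5)*0.6691 = 1.12
v'_3 = v2*sin(theta) + v3*cos(theta) = -3*0.6691 + (-5)*0.7431 = -5.72
v' = -5.00*e1 + 1.12*e2 - 5.72*e3


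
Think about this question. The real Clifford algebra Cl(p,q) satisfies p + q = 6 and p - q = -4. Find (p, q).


We need p + q = 6 and p - q = -4.
Adding: 2p = 6 + (-4) = 2, so p = 1.
Then q = 6 - 1 = 5.
(p, q) = (1, 5)


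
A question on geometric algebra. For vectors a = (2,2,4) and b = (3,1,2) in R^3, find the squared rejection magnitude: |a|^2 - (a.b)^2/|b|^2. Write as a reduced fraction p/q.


|a|^2 = 2^2 + 2^2 + 4^2 = 24
|b|^2 = 3^2 + 1^2 + 2^2 = 14
a . b = 2*3 + 2*1 + 4*2 = 16
(a.b)^2 = 16^2 = 256
|rej|^2 = 24 - 256/14
= (336 - 256)/14
= 80/14
In lowest terms: 40/7


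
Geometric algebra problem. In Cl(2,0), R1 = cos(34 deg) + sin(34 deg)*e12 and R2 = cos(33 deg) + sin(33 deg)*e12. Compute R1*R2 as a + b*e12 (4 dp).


Same-plane rotors commute and their half-angles add:
R1*R2 = cos(a1 + a2) + sin(a1 + a2)*e12.
a1 + a2 = 34 + 33 = 67 deg
cos(67 deg) = 0.3907
sin(67 deg) = 0.9205
R1*R2 = 0.3907 + 0.9205*e12


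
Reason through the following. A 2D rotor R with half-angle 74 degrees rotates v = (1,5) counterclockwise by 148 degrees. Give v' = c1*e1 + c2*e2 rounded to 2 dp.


Rotor R = cos(74deg) - sin(74deg)*e12
Rotation angle theta = 2 * 74 = 148 degrees
v' = R*v*~R rotates v by theta.
cos(148deg) = -0.8480, sin(148deg) = 0.5299
v'_1 = 1*cos(148deg) - 5*sin(148deg)
= 1*(-0.8480) - 5*0.5299
= -3.50
v'_2 = 1*sin(148deg) + 5*cos(148deg)
= 1*0.5299 + 5*(-0.8480)
= -3.71
v' = -3.50*e1 - 3.71*e2


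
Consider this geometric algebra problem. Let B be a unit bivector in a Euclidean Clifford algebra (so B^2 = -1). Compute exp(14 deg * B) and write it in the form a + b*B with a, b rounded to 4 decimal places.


For a unit bivector B with B^2 = -1, the exponential series gives
e^(theta*B) = cos(theta) + sin(theta)*B (the GA analogue of Euler's formula).
theta = 14 degrees = 0.244346 rad
cos(14 deg) = 0.9703
sin(14 deg) = 0.2419
exp(theta*B) = 0.9703 + 0.2419*B


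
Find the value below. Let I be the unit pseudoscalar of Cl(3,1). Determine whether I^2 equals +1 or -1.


The pseudoscalar I = e1...e_n (product of all n generators) of Cl(p,q) satisfies I^2 = (-1)^(q + n(n-1)/2).
p = 3, q = 1, n = p + q = 4
n(n-1)/2 = 4 * 3 / 2 = 6
Exponent = q + n(n-1)/2 = 1 + 6 = 7
I^2 = (-1)^7 = -1


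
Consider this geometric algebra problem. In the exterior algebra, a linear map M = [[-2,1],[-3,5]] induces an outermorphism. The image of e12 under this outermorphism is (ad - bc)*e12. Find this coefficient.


The outermorphism of a linear map f sends e1^e2 to f(e1)^f(e2).
f(e1) = -2*e1 - 3*e2
f(e2) = 1*e1 + 5*e2
f(e1) ^ f(e2) = (-2*e1 - 3*e2) ^ (1*e1 + 5*e2)
= (-2)*5*e12 + (-3)*1*e21
= (-10 - (-3))*e12
= -7*e12
Coefficient = -7


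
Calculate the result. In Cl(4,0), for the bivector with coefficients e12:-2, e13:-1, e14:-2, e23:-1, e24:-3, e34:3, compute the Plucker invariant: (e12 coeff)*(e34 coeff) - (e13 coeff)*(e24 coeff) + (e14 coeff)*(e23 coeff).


Plucker relation: af - be + cd
a*f = (-2)*3 = -6
b*e = (-1)*(-3) = 3
c*d = (-2)*(-1) = 2
af - be + cd = -6 - 3 + 2
= -7


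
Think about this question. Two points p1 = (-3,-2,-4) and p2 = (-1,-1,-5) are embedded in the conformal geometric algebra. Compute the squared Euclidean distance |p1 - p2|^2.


p1 - p2 = (-2, -1, 1)
|p1 - p2|^2 = (-2)^2 + (-1)^2 + 1^2
= 4 + 1 + 1
= 6


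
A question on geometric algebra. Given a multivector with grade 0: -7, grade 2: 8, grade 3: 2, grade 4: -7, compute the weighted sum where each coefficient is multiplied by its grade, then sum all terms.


Grade-weighted sum = sum of grade_k * coefficient_k
0*(-7) = 0
2*8 = 16
3*2 = 6
4*(-7) = -28
Total = 0 + 16 + 6 + (-28) = -6


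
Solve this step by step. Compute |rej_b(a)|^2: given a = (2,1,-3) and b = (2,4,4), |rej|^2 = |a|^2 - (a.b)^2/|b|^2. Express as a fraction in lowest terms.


|a|^2 = 2^2 + 1^2 + (-3)^2 = 14
|b|^2 = 2^2 + 4^2 + 4^2 = 36
a . b = 2*2 + 1*4 + (-3)*4 = -4
(a.b)^2 = (-4)^2 = 16
|rej|^2 = 14 - 16/36
= (504 - 16)/36
= 488/36
In lowest terms: 122/9


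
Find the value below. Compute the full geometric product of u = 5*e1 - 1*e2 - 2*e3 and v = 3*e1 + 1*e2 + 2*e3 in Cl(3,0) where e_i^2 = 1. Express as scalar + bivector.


In Cl(3,0): e_i^2 = 1, e_ie_j = -e_je_i for i != j.
Scalar part = u . v = 5*3 + (-1)*1 + (-2)*2
= 15 + (-1) + (-4) = 10
e12 coeff = 5*1 - (-1)*3 = 5 - (-3) = 8
e13 coeff = 5*2 - (-2)*3 = 10 - (-6) = 16
e23 coeff = (-1)*2 - (-2)*1 = -2 - (-2) = 0
uv = 10 + 8*e12 + 16*e13 + 0*e23


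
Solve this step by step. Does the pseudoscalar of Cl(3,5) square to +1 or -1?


The pseudoscalar I = e1...e_n (product of all n generators) of Cl(p,q) satisfies I^2 = (-1)^(q + n(n-1)/2).
p = 3, q = 5, n = p + q = 8
n(n-1)/2 = 8 * 7 / 2 = 28
Exponent = q + n(n-1)/2 = 5 + 28 = 33
I^2 = (-1)^33 = -1


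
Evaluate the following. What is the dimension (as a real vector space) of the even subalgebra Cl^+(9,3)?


Even subalgebra dimension = 2^(n-1)
n = 9 + 3 = 12
2^(12 - 1) = 2^11 = 2048
Verification: sum of C(12,k) for even k = 1 + 66 + 495 + 924 + 495 + 66 + 1 = 2048
Result = 2048


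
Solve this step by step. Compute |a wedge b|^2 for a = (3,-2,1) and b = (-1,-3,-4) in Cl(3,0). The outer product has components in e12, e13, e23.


a wedge b = (a1*b2 - a2*b1)*e12 + (a1*b3 - a3*b1)*e13 + (a2*b3 - a3*b2)*e23
e12 coeff: 3*(-3) - (-2)*(-1) = -9 - 2 = -11
e13 coeff: 3*(-4) - 1*(-1) = -12 - (-1) = -11
e23 coeff: (-2)*(-4) - 1*(-3) = 8 - (-3) = 11
|a wedge b|^2 = (-11)^2 + (-11)^2 + 11^2
= 121 + 121 + 121
= 363


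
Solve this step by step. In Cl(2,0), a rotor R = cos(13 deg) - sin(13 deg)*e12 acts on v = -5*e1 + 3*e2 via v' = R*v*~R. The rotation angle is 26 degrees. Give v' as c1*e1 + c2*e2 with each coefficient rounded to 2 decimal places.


Rotor R = cos(13deg) - sin(13deg)*e12
Rotation angle theta = 2 * 13 = 26 degrees
v' = R*v*~R rotates v by theta.
cos(26deg) = 0.8988, sin(26deg) = 0.4384
v'_1 = -5*cos(26deg) - 3*sin(26deg)
= -5*0.8988 - 3*0.4384
= -5.81
v'_2 = -5*sin(26deg) + 3*cos(26deg)
= -5*0.4384 + 3*0.8988
= 0.50
v' = -5.81*e1 + 0.50*e2


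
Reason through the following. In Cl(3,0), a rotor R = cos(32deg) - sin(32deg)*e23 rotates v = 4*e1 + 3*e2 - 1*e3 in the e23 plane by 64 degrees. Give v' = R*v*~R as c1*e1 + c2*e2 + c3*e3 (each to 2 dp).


Rotor R = cos(32deg) - sin(32deg)*e23
Rotation angle theta = 2 * 32 = 64 degrees in the e23 plane (e2 -> e3).
The component perpendicular to the plane (e1) is invariant: v'_1 = v1 = 4.00
cos(64deg) = 0.4384, sin(64deg) = 0.8988
v'_2 = v2*cos(theta) - v3*sin(theta) = 3*0.4384 - (-1)*0.8988 = 2.21
v'_3 = v2*sin(theta) + v3*cos(theta) = 3*0.8988 + (-1)*0.4384 = 2.26
v' = 4.00*e1 + 2.21*e2 + 2.26*e3


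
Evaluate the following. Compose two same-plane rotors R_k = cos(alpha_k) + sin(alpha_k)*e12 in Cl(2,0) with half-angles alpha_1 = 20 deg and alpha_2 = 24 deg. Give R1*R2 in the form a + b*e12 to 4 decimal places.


Same-plane rotors commute and their half-angles add:
R1*R2 = cos(a1 + a2) + sin(a1 + a2)*e12.
a1 + a2 = 20 + 24 = 44 deg
cos(44 deg) = 0.7193
sin(44 deg) = 0.6947
R1*R2 = 0.7193 + 0.6947*e12


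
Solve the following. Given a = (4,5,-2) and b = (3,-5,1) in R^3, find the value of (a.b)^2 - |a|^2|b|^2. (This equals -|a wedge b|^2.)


a . b = 4*3 + 5*(-5) + (-2)*1
= 12 + (-25) + (-2) = -15
|a|^2 = 4^2 + 5^2 + (-2)^2 = 45
|b|^2 = 3^2 + (-5)^2 + 1^2 = 35
(a.b)^2 = (-15)^2 = 225
|a|^2 * |b|^2 = 45 * 35 = 1575
Result = 225 - 1575 = -1350


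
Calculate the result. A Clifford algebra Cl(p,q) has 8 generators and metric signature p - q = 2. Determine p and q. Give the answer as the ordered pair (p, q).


We need p + q = 8 and p - q = 2.
Adding: 2p = 8 + 2 = 10, so p = 5.
Then q = 8 - 5 = 3.
(p, q) = (5, 3)


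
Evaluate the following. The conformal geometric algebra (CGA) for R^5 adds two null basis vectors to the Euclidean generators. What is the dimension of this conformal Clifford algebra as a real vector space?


The conformal model of R^5 uses Cl(6,1): the 5 Euclidean generators plus two extra orthogonal generators e+ (e+^2 = +1) and e- (e-^2 = -1), from which the null vectors e0, einf are built.
Number of generators m = 5 + 2 = 7.
dim Cl(p,q) = 2^m = 2^7 = 128


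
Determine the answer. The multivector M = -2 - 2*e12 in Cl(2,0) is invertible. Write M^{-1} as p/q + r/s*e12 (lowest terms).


M = -2 - 2*e12, where e12^2 = -1.
Since M commutes with its reverse ~M = a - b*e12, M * ~M = a^2 - b^2*e12^2 = a^2 + b^2.
So M^{-1} = ~M / (a^2 + b^2) = (a - b*e12)/(a^2 + b^2).
a^2 + b^2 = 4 + 4 = 8
Scalar part = -2/8 = -1/4
Bivector coeff = 2/8 = 1/4
M^{-1} = -1/4 + 1/4*e12


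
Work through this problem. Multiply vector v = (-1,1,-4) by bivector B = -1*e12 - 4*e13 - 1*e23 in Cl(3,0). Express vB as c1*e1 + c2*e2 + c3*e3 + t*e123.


vB has grade-1 (vector) and grade-3 (trivector) parts: vB = (v _| B) + (v ^ B).
Vector part <vB>_1:
  e1: -v2*b12 - v3*b13 = -(1)*(-1) - (-4)*(-4) = -15
  e2: v1*b12 - v3*b23 = (-1)*(-1) - (-4)*(-1) = -3
  e3: v1*b13 + v2*b23 = (-1)*(-4) + (1)*(-1) = 3
Trivector part <vB>_3:
  e123: v1*b23 - v2*b13 + v3*b12 = (-1)*(-1) - (1)*(-4) + (-4)*(-1) = 9
vB = -15*e1 - 3*e2 + 3*e3 + 9*e123


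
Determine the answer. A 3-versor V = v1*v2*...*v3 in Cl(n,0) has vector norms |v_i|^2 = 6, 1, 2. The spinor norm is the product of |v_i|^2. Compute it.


Spinor norm N(V) = |v1|^2 * |v2|^2 * ... * |v3|^2
= 6 * 1 * 2
Running product: 6, 6, 12
N(V) = 12


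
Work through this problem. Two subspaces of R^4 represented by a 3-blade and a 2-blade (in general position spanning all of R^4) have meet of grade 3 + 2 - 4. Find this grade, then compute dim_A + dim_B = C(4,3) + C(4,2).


Meet grade = grade(A) + grade(B) - n
= 3 + 2 - 4 = 1
C(4,3) = 4
C(4,2) = 6
dim_A + dim_B = 4 + 6 = 10


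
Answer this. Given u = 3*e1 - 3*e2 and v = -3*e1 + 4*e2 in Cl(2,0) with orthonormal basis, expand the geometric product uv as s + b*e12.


Expand: (3*e1 - 3*e2)(-3*e1 + 4*e2)
= 3*(-3)*e1e1 + 3*4*e1e2 + (-3)*(-3)*e2e1 + (-3)*4*e2e2
Using e1^2 = e2^2 = 1, e2e1 = -e1e2:
Scalar part s = 3*(-3) + (-3)*4 = -9 + (-12) = -21
Bivector part b = 3*4 - (-3)*(-3) = 12 - 9 = 3
uv = -21 + 3*e12


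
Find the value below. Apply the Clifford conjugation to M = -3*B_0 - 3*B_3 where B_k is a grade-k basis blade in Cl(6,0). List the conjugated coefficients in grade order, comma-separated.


Clifford conjugate sign for grade k: (-1)^(k(k+1)/2)
Grade 0: (-1)^(0*1/2) = (-1)^0 = 1, coeff -3 -> -3
Grade 3: (-1)^(3*4/2) = (-1)^6 = 1, coeff -3 -> -3
Conjugated coefficients: -3, -3


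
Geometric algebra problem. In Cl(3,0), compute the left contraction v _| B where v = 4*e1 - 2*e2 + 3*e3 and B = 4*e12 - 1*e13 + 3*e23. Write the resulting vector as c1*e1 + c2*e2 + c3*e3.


Left contraction v _| B = <vB>_1 (grade-1 part of the geometric product vB).
Using e1_|e12 = e2, e2_|e12 = -e1, e1_|e13 = e3, e3_|e13 = -e1, e2_|e23 = e3, e3_|e23 = -e2:
e1 coeff: -v2*b12 - v3*b13 = -(-2)*(4) - (3)*(-1) = 11
e2 coeff: v1*b12 - v3*b23 = (4)*(4) - (3)*(3) = 7
e3 coeff: v1*b13 + v2*b23 = (4)*(-1) + (-2)*(3) = -10
v _| B = 11*e1 + 7*e2 - 10*e3


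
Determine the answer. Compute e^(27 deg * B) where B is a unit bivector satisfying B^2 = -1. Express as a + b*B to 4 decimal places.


For a unit bivector B with B^2 = -1, the exponential series gives
e^(theta*B) = cos(theta) + sin(theta)*B (the GA analogue of Euler's formula).
theta = 27 degrees = 0.471239 rad
cos(27 deg) = 0.8910
sin(27 deg) = 0.4540
exp(theta*B) = 0.8910 + 0.4540*B


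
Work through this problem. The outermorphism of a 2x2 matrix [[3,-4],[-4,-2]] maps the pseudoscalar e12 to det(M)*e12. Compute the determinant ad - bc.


The outermorphism of a linear map f sends e1^e2 to f(e1)^f(e2).
f(e1) = 3*e1 - 4*e2
f(e2) = -4*e1 - 2*e2
f(e1) ^ f(e2) = (3*e1 - 4*e2) ^ (-4*e1 - 2*e2)
= 3*(-2)*e12 + (-4)*(-4)*e21
= (-6 - 16)*e12
= -22*e12
Coefficient = -22


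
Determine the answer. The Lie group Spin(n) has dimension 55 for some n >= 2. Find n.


dim Spin(n) = dim so(n) = n(n-1)/2.
Solve n(n-1)/2 = 55, i.e. n^2 - n - 110 = 0.
Discriminant = 1 + 8*55 = 441
n = (1 + sqrt(441))/2 = (1 + 21)/2 = 11


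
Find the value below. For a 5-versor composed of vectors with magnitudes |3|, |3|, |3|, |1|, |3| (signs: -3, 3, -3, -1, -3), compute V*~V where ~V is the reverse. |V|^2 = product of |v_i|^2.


Each vector v_i has |v_i|^2 = s_i^2
Squared scales: (-3)^2 = 9, 3^2 = 9, (-3)^2 = 9, (-1)^2 = 1, (-3)^2 = 9
|V|^2 = 9 * 9 * 9 * 1 * 9
= 6561


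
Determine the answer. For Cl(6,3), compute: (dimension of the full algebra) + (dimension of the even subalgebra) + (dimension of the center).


n = 6 + 3 = 9
Total dim = 2^9 = 512
Even subalgebra dim = 2^8 = 256
n is odd, so center dim = 2
Sum = 512 + 256 + 2 = 770


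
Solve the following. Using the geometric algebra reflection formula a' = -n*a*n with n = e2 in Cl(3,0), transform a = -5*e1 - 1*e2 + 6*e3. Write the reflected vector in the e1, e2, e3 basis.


Reflection formula: a' = -n*a*n, with n = e2 (unit vector, n^2 = 1).
For reflection through hyperplane perp to e2:
The component along e2 flips sign, others stay.
a = (-5, -1, 6)
a' = (-5, 1, 6)
a' = -5*e1 + 1*e2 + 6*e3


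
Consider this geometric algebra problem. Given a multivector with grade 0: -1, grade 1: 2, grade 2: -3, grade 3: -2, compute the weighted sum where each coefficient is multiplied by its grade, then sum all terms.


Grade-weighted sum = sum of grade_k * coefficient_k
0*(-1) = 0
1*2 = 2
2*(-3) = -6
3*(-2) = -6
Total = 0 + 2 + (-6) + (-6) = -10


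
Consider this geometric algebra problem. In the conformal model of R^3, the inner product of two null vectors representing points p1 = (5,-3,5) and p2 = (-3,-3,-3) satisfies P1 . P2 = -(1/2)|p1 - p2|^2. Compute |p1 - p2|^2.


p1 - p2 = (8, 0, 8)
|p1 - p2|^2 = 8^2 + 0^2 + 8^2
= 64 + 0 + 64
= 128


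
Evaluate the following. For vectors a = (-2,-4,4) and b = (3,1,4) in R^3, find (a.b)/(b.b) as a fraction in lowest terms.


Projection coefficient = (a . b) / (b . b)
a . b = (-2)*3 + (-4)*1 + 4*4
= -6 + (-4) + 16 = 6
b . b = 3^2 + 1^2 + 4^2
= 9 + 1 + 16 = 26
Coefficient = 6/26
In lowest terms: 3/13


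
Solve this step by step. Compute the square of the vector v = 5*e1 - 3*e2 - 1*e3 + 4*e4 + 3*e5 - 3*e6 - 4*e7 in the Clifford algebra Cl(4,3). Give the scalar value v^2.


v^2 = sum of c_i^2 * e_i^2
Positive signature terms (e_i^2 = +1): 5^2 + (-3)^2 + (-1)^2 + 4^2 = 51
Negative signature terms (e_j^2 = -1): 3^2 + (-3)^2 + (-4)^2 = 34
v^2 = 51 - 34 = 17


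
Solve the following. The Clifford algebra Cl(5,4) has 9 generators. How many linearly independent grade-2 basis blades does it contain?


Number of grade-k basis blades in Cl(p,q) with n = p + q is C(n, k).
n = 5 + 4 = 9
C(9, 2) = 9! / (2! * 7!)
= 362880 / (2 * 5040)
= 36


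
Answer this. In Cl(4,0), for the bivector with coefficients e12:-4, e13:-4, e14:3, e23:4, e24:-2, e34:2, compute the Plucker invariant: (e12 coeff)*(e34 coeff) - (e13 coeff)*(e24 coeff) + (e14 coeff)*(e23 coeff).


Plucker relation: af - be + cd
a*f = (-4)*2 = -8
b*e = (-4)*(-2) = 8
c*d = 3*4 = 12
af - be + cd = -8 - 8 + 12
= -4


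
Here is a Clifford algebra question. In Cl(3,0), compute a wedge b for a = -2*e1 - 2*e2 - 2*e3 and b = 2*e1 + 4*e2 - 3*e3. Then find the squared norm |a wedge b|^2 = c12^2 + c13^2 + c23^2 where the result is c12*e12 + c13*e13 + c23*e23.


a wedge b = (a1*b2 - a2*b1)*e12 + (a1*b3 - a3*b1)*e13 + (a2*b3 - a3*b2)*e23
e12 coeff: (-2)*4 - (-2)*2 = -8 - (-4) = -4
e13 coeff: (-2)*(-3) - (-2)*2 = 6 - (-4) = 10
e23 coeff: (-2)*(-3) - (-2)*4 = 6 - (-8) = 14
|a wedge b|^2 = (-4)^2 + 10^2 + 14^2
= 16 + 100 + 196
= 312


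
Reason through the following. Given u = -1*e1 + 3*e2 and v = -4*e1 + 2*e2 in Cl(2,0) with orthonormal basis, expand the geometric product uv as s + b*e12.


Expand: (-1*e1 + 3*e2)(-4*e1 + 2*e2)
= (-1)*(-4)*e1e1 + (-1)*2*e1e2 + 3*(-4)*e2e1 + 3*2*e2e2
Using e1^2 = e2^2 = 1, e2e1 = -e1e2:
Scalar part s = (-1)*(-4) + 3*2 = 4 + 6 = 10
Bivector part b = (-1)*2 - 3*(-4) = -2 - (-12) = 10
uv = 10 + 10*e12


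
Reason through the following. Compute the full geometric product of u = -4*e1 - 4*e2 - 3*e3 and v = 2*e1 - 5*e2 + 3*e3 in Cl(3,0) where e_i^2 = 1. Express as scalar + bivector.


In Cl(3,0): e_i^2 = 1, e_ie_j = -e_je_i for i != j.
Scalar part = u . v = (-4)*2 + (-4)*(-5) + (-3)*3
= -8 + 20 + (-9) = 3
e12 coeff = (-4)*(-5) - (-4)*2 = 20 - (-8) = 28
e13 coeff = (-4)*3 - (-3)*2 = -12 - (-6) = -6
e23 coeff = (-4)*3 - (-3)*(-5) = -12 - 15 = -27
uv = 3 + 28*e12 - 6*e13 - 27*e23


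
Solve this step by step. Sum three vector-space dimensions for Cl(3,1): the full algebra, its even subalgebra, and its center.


n = 3 + 1 = 4
Total dim = 2^4 = 16
Even subalgebra dim = 2^3 = 8
n is even, so center dim = 1
Sum = 16 + 8 + 1 = 25


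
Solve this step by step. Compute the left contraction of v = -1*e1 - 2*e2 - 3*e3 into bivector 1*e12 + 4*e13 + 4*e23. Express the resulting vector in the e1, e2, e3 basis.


Left contraction v _| B = <vB>_1 (grade-1 part of the geometric product vB).
Using e1_|e12 = e2, e2_|e12 = -e1, e1_|e13 = e3, e3_|e13 = -e1, e2_|e23 = e3, e3_|e23 = -e2:
e1 coeff: -v2*b12 - v3*b13 = -(-2)*(1) - (-3)*(4) = 14
e2 coeff: v1*b12 - v3*b23 = (-1)*(1) - (-3)*(4) = 11
e3 coeff: v1*b13 + v2*b23 = (-1)*(4) + (-2)*(4) = -12
v _| B = 14*e1 + 11*e2 - 12*e3


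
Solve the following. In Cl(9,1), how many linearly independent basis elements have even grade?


Even subalgebra dimension = 2^(n-1)
n = 9 + 1 = 10
2^(10 - 1) = 2^9 = 512
Verification: sum of C(10,k) for even k = 1 + 45 + 210 + 210 + 45 + 1 = 512
Result = 512


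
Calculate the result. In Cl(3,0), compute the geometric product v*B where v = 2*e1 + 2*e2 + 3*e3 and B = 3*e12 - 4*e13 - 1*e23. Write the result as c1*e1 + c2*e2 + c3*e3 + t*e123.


vB has grade-1 (vector) and grade-3 (trivector) parts: vB = (v _| B) + (v ^ B).
Vector part <vB>_1:
  e1: -v2*b12 - v3*b13 = -(2)*(3) - (3)*(-4) = 6
  e2: v1*b12 - v3*b23 = (2)*(3) - (3)*(-1) = 9
  e3: v1*b13 + v2*b23 = (2)*(-4) + (2)*(-1) = -10
Trivector part <vB>_3:
  e123: v1*b23 - v2*b13 + v3*b12 = (2)*(-1) - (2)*(-4) + (3)*(3) = 15
vB = 6*e1 + 9*e2 - 10*e3 + 15*e123


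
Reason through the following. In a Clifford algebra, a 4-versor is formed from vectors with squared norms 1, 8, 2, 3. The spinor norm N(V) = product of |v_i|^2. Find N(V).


Spinor norm N(V) = |v1|^2 * |v2|^2 * ... * |v4|^2
= 1 * 8 * 2 * 3
Running product: 1, 8, 16, 48
N(V) = 48


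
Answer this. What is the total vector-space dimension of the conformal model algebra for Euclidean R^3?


The conformal model of R^3 uses Cl(4,1): the 3 Euclidean generators plus two extra orthogonal generators e+ (e+^2 = +1) and e- (e-^2 = -1), from which the null vectors e0, einf are built.
Number of generators m = 3 + 2 = 5.
dim Cl(p,q) = 2^m = 2^5 = 32


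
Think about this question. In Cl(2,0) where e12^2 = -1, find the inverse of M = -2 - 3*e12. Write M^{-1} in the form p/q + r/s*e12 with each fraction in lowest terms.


M = -2 - 3*e12, where e12^2 = -1.
Since M commutes with its reverse ~M = a - b*e12, M * ~M = a^2 - b^2*e12^2 = a^2 + b^2.
So M^{-1} = ~M / (a^2 + b^2) = (a - b*e12)/(a^2 + b^2).
a^2 + b^2 = 4 + 9 = 13
Scalar part = -2/13 = -2/13
Bivector coeff = 3/13 = 3/13
M^{-1} = -2/13 + 3/13*e12


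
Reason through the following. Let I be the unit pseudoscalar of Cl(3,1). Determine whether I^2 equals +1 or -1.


The pseudoscalar I = e1...e_n (product of all n generators) of Cl(p,q) satisfies I^2 = (-1)^(q + n(n-1)/2).
p = 3, q = 1, n = p + q = 4
n(n-1)/2 = 4 * 3 / 2 = 6
Exponent = q + n(n-1)/2 = 1 + 6 = 7
I^2 = (-1)^7 = -1


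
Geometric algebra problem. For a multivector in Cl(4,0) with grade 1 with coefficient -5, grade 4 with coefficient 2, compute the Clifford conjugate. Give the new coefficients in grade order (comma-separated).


Clifford conjugate sign for grade k: (-1)^(k(k+1)/2)
Grade 1: (-1)^(1*2/2) = (-1)^1 = -1, coeff -5 -> 5
Grade 4: (-1)^(4*5/2) = (-1)^10 = 1, coeff 2 -> 2
Conjugated coefficients: 5, 2


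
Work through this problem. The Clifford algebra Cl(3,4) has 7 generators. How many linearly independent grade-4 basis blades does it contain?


Number of grade-k basis blades in Cl(p,q) with n = p + q is C(n, k).
n = 3 + 4 = 7
C(7, 4) = 7! / (4! * 3!)
= 5040 / (24 * 6)
= 35


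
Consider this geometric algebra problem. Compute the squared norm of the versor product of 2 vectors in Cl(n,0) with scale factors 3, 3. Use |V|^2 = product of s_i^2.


Each vector v_i has |v_i|^2 = s_i^2
Squared scales: 3^2 = 9, 3^2 = 9
|V|^2 = 9 * 9
= 81


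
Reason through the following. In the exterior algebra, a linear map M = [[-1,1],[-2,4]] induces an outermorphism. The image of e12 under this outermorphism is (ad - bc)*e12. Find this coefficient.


The outermorphism of a linear map f sends e1^e2 to f(e1)^f(e2).
f(e1) = -1*e1 - 2*e2
f(e2) = 1*e1 + 4*e2
f(e1) ^ f(e2) = (-1*e1 - 2*e2) ^ (1*e1 + 4*e2)
= (-1)*4*e12 + (-2)*1*e21
= (-4 - (-2))*e12
= -2*e12
Coefficient = -2


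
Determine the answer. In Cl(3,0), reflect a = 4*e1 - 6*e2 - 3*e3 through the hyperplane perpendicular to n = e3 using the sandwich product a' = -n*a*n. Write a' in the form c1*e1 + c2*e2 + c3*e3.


Reflection formula: a' = -n*a*n, with n = e3 (unit vector, n^2 = 1).
For reflection through hyperplane perp to e3:
The component along e3 flips sign, others stay.
a = (4, -6, -3)
a' = (4, -6, 3)
a' = 4*e1 - 6*e2 + 3*e3


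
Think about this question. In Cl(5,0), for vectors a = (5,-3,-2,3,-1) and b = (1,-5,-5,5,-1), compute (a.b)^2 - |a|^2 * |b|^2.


a . b = 5*1 + (-3)*(-5) + (-2)*(-5) + 3*5 + (-1)*(-1)
= 5 + 15 + 10 + 15 + 1 = 46
|a|^2 = 5^2 + (-3)^2 + (-2)^2 + 3^2 + (-1)^2 = 48
|b|^2 = 1^2 + (-5)^2 + (-5)^2 + 5^2 + (-1)^2 = 77
(a.b)^2 = 46^2 = 2116
|a|^2 * |b|^2 = 48 * 77 = 3696
Result = 2116 - 3696 = -1580


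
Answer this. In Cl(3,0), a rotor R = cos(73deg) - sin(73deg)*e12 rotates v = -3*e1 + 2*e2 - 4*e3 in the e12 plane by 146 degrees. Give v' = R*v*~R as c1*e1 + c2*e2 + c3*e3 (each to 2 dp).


Rotor R = cos(73deg) - sin(73deg)*e12
Rotation angle theta = 2 * 73 = 146 degrees in the e12 plane (e1 -> e2).
The component perpendicular to the plane (e3) is invariant: v'_3 = v3 = -4.00
cos(146deg) = -0.8290, sin(146deg) = 0.5592
v'_1 = v1*cos(theta) - v2*sin(theta) = -3*(-0.8290) - 2*0.5592 = 1.37
v'_2 = v1*sin(theta) + v2*cos(theta) = -3*0.5592 + 2*(-0.8290) = -3.34
v' = 1.37*e1 - 3.34*e2 - 4.00*e3


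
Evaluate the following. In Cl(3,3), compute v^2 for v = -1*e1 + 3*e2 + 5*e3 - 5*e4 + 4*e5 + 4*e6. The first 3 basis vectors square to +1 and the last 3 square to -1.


v^2 = sum of c_i^2 * e_i^2
Positive signature terms (e_i^2 = +1): (-1)^2 + 3^2 + 5^2 = 35
Negative signature terms (e_j^2 = -1): (-5)^2 + 4^2 + 4^2 = 57
v^2 = 35 - 57 = -22


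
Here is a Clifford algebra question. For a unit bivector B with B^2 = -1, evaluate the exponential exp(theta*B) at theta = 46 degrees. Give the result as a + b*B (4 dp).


For a unit bivector B with B^2 = -1, the exponential series gives
e^(theta*B) = cos(theta) + sin(theta)*B (the GA analogue of Euler's formula).
theta = 46 degrees = 0.802851 rad
cos(46 deg) = 0.6947
sin(46 deg) = 0.7193
exp(theta*B) = 0.6947 + 0.7193*B


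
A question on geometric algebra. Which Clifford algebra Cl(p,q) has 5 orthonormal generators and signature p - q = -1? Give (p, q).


We need p + q = 5 and p - q = -1.
Adding: 2p = 5 + (-1) = 4, so p = 2.
Then q = 5 - 2 = 3.
(p, q) = (2, 3)


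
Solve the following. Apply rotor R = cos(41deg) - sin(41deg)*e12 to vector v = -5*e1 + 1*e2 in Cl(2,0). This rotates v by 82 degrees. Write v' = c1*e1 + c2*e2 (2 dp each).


Rotor R = cos(41deg) - sin(41deg)*e12
Rotation angle theta = 2 * 41 = 82 degrees
v' = R*v*~R rotates v by theta.
cos(82deg) = 0.1392, sin(82deg) = 0.9903
v'_1 = -5*cos(82deg) - 1*sin(82deg)
= -5*0.1392 - 1*0.9903
= -1.69
v'_2 = -5*sin(82deg) + 1*cos(82deg)
= -5*0.9903 + 1*0.1392
= -4.81
v' = -1.69*e1 - 4.81*e2


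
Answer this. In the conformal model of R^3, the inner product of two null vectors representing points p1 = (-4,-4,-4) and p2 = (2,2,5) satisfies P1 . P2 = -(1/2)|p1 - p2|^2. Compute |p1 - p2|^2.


p1 - p2 = (-6, -6, -9)
|p1 - p2|^2 = (-6)^2 + (-6)^2 + (-9)^2
= 36 + 36 + 81
= 153


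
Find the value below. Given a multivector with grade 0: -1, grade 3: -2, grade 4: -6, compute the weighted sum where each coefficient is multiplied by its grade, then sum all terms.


Grade-weighted sum = sum of grade_k * coefficient_k
0*(-1) = 0
3*(-2) = -6
4*(-6) = -24
Total = 0 + (-6) + (-24) = -30
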